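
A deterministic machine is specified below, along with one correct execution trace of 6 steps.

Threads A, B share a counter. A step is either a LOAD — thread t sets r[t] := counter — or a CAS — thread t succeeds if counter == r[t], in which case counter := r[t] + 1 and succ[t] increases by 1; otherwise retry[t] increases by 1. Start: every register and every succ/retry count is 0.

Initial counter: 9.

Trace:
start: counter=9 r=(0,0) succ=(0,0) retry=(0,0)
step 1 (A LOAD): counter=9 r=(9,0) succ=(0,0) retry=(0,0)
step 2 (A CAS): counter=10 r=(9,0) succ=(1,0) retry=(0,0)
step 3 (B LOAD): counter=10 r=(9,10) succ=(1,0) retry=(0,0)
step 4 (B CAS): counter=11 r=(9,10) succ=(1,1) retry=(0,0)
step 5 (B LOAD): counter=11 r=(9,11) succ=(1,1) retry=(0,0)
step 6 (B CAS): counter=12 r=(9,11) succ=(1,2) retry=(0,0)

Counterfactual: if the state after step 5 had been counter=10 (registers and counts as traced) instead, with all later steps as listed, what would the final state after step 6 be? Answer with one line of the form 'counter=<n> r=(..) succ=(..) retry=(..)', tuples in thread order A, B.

counter=10 r=(9,11) succ=(1,1) retry=(0,1)

state after step 5 := counter=10 r=(9,11) succ=(1,1) retry=(0,0)
step 6 (B CAS): counter=10 r=(9,11) succ=(1,1) retry=(0,1)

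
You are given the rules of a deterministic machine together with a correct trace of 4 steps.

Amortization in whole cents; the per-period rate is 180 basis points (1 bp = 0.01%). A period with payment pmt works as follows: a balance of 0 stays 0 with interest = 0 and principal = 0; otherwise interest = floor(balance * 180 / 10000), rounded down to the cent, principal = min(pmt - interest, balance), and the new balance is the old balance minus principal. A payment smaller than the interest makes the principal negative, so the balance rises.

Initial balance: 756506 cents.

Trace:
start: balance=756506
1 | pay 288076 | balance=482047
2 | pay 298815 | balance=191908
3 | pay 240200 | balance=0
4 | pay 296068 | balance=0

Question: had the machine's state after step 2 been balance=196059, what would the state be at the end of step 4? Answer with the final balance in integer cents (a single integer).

0

state after step 2 := balance=196059
3 | pay 240200 | balance=0
4 | pay 296068 | balance=0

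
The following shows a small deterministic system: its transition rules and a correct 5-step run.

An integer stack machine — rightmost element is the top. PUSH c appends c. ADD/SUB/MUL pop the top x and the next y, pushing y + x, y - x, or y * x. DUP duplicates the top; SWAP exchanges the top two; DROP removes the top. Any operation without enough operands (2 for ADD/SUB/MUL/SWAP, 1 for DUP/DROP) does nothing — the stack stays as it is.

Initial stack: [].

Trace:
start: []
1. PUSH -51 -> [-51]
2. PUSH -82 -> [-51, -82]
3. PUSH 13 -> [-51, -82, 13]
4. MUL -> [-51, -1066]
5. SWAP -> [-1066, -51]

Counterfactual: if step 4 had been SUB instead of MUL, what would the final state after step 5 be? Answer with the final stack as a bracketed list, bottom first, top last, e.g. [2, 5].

(re-executing from step 4 with the substitution; state before step 4: [-51, -82, 13])
4. SUB -> [-51, -95]
5. SWAP -> [-95, -51]

[-95, -51]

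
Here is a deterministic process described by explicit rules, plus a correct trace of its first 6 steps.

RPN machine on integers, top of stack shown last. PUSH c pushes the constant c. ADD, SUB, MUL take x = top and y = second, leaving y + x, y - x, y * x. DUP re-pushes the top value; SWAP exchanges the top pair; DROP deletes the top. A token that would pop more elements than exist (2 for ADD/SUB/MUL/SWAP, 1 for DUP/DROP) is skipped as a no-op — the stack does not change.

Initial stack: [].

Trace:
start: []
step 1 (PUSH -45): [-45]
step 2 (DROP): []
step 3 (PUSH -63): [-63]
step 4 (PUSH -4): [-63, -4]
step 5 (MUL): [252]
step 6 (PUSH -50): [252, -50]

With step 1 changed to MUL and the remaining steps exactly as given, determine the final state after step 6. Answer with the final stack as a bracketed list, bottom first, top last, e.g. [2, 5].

[252, -50]

(re-executing from step 1 with the substitution; state before step 1: [])
step 1 (MUL): []
step 2 (DROP): []
step 3 (PUSH -63): [-63]
step 4 (PUSH -4): [-63, -4]
step 5 (MUL): [252]
step 6 (PUSH -50): [252, -50]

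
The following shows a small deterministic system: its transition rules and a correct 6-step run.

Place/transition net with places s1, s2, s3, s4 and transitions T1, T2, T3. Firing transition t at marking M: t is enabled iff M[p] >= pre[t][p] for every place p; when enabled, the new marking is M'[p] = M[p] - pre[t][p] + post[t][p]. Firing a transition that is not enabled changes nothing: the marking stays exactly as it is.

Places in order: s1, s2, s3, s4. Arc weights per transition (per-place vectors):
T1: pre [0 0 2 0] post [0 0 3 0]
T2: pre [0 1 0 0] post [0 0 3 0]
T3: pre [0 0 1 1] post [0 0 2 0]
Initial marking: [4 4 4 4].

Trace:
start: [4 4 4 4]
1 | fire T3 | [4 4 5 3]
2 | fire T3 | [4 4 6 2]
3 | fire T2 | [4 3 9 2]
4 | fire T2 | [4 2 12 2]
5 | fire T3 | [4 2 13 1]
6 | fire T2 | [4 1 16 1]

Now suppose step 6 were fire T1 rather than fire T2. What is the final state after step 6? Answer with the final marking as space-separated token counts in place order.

(re-executing from step 6 with the substitution; state before step 6: [4 2 13 1])
6 | fire T1 | [4 2 14 1]

4 2 14 1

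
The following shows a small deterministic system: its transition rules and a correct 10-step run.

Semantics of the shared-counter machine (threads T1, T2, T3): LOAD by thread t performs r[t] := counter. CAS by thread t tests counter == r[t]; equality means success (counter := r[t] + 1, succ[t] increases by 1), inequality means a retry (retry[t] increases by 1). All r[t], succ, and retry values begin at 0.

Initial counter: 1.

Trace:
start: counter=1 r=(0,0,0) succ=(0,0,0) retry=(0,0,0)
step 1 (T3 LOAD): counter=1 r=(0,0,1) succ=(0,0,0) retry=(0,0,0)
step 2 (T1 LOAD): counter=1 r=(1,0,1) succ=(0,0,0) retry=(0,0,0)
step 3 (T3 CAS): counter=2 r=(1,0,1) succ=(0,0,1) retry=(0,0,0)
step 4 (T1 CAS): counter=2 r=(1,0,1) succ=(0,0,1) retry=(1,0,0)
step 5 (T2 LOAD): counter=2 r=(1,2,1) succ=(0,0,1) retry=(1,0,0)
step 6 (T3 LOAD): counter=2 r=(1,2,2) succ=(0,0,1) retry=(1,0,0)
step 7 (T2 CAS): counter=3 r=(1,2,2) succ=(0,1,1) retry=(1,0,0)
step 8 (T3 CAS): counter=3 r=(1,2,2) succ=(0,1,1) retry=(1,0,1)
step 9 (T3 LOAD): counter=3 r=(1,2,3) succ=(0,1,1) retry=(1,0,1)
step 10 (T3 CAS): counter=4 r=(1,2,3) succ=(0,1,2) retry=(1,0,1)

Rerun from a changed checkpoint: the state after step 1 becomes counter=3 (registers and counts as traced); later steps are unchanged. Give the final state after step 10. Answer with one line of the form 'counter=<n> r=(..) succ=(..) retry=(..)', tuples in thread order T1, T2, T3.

counter=6 r=(3,4,5) succ=(1,1,1) retry=(0,0,2)

state after step 1 := counter=3 r=(0,0,1) succ=(0,0,0) retry=(0,0,0)
step 2 (T1 LOAD): counter=3 r=(3,0,1) succ=(0,0,0) retry=(0,0,0)
step 3 (T3 CAS): counter=3 r=(3,0,1) succ=(0,0,0) retry=(0,0,1)
step 4 (T1 CAS): counter=4 r=(3,0,1) succ=(1,0,0) retry=(0,0,1)
step 5 (T2 LOAD): counter=4 r=(3,4,1) succ=(1,0,0) retry=(0,0,1)
step 6 (T3 LOAD): counter=4 r=(3,4,4) succ=(1,0,0) retry=(0,0,1)
step 7 (T2 CAS): counter=5 r=(3,4,4) succ=(1,1,0) retry=(0,0,1)
step 8 (T3 CAS): counter=5 r=(3,4,4) succ=(1,1,0) retry=(0,0,2)
step 9 (T3 LOAD): counter=5 r=(3,4,5) succ=(1,1,0) retry=(0,0,2)
step 10 (T3 CAS): counter=6 r=(3,4,5) succ=(1,1,1) retry=(0,0,2)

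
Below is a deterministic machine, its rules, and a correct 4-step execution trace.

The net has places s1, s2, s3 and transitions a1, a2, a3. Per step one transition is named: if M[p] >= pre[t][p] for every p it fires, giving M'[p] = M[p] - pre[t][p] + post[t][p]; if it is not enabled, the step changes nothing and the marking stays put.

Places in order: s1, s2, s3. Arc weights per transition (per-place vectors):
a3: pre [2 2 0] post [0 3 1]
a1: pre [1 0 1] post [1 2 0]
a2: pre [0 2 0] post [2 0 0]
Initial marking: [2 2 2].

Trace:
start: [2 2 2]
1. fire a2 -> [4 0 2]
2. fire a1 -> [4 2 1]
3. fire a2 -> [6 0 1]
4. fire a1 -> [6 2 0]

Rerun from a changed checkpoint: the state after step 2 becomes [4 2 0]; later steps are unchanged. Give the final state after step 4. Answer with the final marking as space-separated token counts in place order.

6 0 0

state after step 2 := [4 2 0]
3. fire a2 -> [6 0 0]
4. fire a1 -> [6 0 0]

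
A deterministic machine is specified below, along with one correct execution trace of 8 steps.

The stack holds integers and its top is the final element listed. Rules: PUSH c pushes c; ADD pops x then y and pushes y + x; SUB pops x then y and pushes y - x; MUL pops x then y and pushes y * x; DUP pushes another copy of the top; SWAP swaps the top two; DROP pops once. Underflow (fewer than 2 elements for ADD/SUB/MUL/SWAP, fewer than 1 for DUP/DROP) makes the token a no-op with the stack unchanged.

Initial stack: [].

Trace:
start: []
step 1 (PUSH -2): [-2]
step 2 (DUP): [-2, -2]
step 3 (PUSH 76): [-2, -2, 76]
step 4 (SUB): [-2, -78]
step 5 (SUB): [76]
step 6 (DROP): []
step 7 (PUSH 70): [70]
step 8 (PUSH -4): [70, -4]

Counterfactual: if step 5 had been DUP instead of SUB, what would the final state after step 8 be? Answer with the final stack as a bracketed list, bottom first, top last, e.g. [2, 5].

[-2, -78, 70, -4]

(re-executing from step 5 with the substitution; state before step 5: [-2, -78])
step 5 (DUP): [-2, -78, -78]
step 6 (DROP): [-2, -78]
step 7 (PUSH 70): [-2, -78, 70]
step 8 (PUSH -4): [-2, -78, 70, -4]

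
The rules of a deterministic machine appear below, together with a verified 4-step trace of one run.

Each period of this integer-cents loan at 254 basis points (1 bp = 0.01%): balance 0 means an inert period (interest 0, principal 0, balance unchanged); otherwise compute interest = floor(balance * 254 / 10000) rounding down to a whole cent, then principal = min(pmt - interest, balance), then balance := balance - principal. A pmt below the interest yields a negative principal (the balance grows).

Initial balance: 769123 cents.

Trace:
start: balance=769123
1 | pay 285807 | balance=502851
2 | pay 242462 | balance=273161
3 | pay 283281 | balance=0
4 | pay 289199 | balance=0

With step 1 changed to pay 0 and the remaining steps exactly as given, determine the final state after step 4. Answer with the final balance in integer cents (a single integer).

(re-executing from step 1 with the substitution; state before step 1: balance=769123)
1 | pay 0 | balance=788658
2 | pay 242462 | balance=566227
3 | pay 283281 | balance=297328
4 | pay 289199 | balance=15681

15681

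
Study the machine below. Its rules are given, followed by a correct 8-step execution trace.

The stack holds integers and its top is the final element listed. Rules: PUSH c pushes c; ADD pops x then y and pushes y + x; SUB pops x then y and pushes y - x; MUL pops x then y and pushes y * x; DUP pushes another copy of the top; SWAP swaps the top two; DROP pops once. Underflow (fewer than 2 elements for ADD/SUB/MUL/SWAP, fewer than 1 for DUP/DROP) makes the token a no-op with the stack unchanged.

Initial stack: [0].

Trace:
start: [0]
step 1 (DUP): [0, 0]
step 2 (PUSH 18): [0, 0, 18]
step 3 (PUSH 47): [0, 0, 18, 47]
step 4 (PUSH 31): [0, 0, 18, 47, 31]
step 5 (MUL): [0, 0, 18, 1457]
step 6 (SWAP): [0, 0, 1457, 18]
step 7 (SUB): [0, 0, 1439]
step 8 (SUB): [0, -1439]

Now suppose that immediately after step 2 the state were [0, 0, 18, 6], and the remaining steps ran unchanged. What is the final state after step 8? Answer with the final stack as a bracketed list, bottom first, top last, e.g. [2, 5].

[0, 0, -1433]

state after step 2 := [0, 0, 18, 6]
step 3 (PUSH 47): [0, 0, 18, 6, 47]
step 4 (PUSH 31): [0, 0, 18, 6, 47, 31]
step 5 (MUL): [0, 0, 18, 6, 1457]
step 6 (SWAP): [0, 0, 18, 1457, 6]
step 7 (SUB): [0, 0, 18, 1451]
step 8 (SUB): [0, 0, -1433]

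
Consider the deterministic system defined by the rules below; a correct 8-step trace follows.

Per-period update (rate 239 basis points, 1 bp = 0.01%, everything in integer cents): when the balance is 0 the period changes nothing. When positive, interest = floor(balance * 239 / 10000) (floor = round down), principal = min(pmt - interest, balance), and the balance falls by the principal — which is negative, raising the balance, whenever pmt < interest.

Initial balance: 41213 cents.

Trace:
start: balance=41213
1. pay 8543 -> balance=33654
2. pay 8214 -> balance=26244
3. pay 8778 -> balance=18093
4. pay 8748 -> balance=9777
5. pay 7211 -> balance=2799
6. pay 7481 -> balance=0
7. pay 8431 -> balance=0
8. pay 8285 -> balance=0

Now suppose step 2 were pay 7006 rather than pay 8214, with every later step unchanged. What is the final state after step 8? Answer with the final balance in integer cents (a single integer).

0

(re-executing from step 2 with the substitution; state before step 2: balance=33654)
2. pay 7006 -> balance=27452
3. pay 8778 -> balance=19330
4. pay 8748 -> balance=11043
5. pay 7211 -> balance=4095
6. pay 7481 -> balance=0
7. pay 8431 -> balance=0
8. pay 8285 -> balance=0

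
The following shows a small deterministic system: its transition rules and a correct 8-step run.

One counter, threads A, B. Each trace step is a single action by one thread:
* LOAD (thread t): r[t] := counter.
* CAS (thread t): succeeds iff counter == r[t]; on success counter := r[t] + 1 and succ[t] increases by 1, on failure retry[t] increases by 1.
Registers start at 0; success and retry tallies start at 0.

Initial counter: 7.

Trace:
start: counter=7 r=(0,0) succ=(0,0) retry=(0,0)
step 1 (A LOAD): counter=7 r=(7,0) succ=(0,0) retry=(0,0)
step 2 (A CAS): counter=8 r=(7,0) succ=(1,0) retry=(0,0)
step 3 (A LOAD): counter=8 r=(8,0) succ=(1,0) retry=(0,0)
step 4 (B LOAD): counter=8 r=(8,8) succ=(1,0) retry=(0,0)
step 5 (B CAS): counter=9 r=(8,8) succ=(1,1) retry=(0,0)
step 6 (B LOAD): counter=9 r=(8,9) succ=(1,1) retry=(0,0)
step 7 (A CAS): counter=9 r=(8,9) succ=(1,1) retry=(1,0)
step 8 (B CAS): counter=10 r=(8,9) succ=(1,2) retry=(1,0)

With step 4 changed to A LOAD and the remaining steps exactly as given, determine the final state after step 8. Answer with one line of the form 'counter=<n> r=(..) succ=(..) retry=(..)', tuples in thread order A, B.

counter=9 r=(8,8) succ=(2,0) retry=(0,2)

(re-executing from step 4 with the substitution; state before step 4: counter=8 r=(8,0) succ=(1,0) retry=(0,0))
step 4 (A LOAD): counter=8 r=(8,0) succ=(1,0) retry=(0,0)
step 5 (B CAS): counter=8 r=(8,0) succ=(1,0) retry=(0,1)
step 6 (B LOAD): counter=8 r=(8,8) succ=(1,0) retry=(0,1)
step 7 (A CAS): counter=9 r=(8,8) succ=(2,0) retry=(0,1)
step 8 (B CAS): counter=9 r=(8,8) succ=(2,0) retry=(0,2)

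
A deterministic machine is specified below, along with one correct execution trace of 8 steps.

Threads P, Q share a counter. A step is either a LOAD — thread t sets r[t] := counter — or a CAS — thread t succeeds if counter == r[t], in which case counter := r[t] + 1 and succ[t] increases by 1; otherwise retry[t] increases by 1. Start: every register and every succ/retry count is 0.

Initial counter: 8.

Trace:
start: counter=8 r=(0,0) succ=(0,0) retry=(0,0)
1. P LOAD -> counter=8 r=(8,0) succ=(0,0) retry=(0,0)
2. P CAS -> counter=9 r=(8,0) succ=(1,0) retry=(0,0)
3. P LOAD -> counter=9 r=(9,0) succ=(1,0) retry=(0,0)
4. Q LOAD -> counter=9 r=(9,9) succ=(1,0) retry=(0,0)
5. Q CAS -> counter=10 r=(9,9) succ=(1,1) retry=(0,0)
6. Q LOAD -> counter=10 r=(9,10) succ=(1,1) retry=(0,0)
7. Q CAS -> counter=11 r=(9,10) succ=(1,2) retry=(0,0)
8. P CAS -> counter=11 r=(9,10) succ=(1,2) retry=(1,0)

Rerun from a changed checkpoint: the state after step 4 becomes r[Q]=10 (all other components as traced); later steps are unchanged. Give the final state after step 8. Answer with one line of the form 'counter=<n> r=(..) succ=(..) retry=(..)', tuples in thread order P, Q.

state after step 4 := counter=9 r=(9,10) succ=(1,0) retry=(0,0)
5. Q CAS -> counter=9 r=(9,10) succ=(1,0) retry=(0,1)
6. Q LOAD -> counter=9 r=(9,9) succ=(1,0) retry=(0,1)
7. Q CAS -> counter=10 r=(9,9) succ=(1,1) retry=(0,1)
8. P CAS -> counter=10 r=(9,9) succ=(1,1) retry=(1,1)

counter=10 r=(9,9) succ=(1,1) retry=(1,1)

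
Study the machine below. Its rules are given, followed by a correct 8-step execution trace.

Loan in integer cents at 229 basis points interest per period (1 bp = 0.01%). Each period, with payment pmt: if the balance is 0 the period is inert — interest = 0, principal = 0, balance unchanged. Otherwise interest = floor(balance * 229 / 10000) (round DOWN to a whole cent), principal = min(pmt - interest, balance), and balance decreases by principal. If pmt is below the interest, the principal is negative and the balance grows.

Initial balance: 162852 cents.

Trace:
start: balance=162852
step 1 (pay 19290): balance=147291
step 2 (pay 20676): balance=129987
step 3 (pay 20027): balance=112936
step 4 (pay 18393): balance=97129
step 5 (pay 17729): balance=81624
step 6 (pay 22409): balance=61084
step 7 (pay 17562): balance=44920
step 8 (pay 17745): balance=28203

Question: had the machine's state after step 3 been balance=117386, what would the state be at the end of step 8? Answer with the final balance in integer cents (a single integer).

33186

state after step 3 := balance=117386
step 4 (pay 18393): balance=101681
step 5 (pay 17729): balance=86280
step 6 (pay 22409): balance=65846
step 7 (pay 17562): balance=49791
step 8 (pay 17745): balance=33186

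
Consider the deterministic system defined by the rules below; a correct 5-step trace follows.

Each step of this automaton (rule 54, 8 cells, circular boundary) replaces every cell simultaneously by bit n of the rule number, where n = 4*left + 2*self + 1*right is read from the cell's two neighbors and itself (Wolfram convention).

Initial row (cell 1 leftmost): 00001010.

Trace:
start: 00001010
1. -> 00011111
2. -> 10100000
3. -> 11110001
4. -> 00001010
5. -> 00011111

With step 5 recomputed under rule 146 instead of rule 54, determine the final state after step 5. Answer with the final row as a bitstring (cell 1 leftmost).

00010001

(re-executing step 5 under rule 146; state before step 5: 00001010)
5. -> 00010001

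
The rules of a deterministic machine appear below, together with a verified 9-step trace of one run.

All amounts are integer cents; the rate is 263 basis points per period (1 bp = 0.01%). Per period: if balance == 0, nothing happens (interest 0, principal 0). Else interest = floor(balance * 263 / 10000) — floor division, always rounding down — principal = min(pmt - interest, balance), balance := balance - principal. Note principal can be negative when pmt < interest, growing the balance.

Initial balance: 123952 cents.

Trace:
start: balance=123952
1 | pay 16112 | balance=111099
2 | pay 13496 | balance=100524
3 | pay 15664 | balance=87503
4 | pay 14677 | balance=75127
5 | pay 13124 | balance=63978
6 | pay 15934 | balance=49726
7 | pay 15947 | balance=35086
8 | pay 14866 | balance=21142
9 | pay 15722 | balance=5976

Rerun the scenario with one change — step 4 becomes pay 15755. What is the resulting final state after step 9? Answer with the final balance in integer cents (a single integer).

(re-executing from step 4 with the substitution; state before step 4: balance=87503)
4 | pay 15755 | balance=74049
5 | pay 13124 | balance=62872
6 | pay 15934 | balance=48591
7 | pay 15947 | balance=33921
8 | pay 14866 | balance=19947
9 | pay 15722 | balance=4749

4749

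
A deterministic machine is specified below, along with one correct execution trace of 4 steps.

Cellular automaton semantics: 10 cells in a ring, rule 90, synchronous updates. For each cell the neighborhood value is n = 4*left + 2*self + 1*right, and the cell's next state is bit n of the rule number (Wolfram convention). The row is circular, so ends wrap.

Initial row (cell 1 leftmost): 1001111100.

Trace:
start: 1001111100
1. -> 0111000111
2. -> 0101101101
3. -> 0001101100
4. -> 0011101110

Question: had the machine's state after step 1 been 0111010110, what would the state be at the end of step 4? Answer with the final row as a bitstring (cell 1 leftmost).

state after step 1 := 0111010110
2. -> 1101000111
3. -> 0100101100
4. -> 1011001110

1011001110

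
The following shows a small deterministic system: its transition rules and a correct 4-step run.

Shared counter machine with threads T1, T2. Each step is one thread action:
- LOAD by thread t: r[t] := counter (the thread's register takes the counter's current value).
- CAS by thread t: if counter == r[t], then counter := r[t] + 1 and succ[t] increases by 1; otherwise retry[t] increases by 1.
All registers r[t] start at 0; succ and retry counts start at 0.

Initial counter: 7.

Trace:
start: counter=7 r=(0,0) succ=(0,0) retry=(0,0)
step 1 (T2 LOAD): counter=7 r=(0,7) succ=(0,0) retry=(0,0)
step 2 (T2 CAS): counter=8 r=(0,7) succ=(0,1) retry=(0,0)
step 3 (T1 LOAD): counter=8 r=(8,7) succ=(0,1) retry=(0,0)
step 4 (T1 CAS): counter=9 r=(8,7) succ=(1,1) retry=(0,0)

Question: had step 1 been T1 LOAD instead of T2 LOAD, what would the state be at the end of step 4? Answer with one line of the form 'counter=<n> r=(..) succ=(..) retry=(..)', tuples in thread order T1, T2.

(re-executing from step 1 with the substitution; state before step 1: counter=7 r=(0,0) succ=(0,0) retry=(0,0))
step 1 (T1 LOAD): counter=7 r=(7,0) succ=(0,0) retry=(0,0)
step 2 (T2 CAS): counter=7 r=(7,0) succ=(0,0) retry=(0,1)
step 3 (T1 LOAD): counter=7 r=(7,0) succ=(0,0) retry=(0,1)
step 4 (T1 CAS): counter=8 r=(7,0) succ=(1,0) retry=(0,1)

counter=8 r=(7,0) succ=(1,0) retry=(0,1)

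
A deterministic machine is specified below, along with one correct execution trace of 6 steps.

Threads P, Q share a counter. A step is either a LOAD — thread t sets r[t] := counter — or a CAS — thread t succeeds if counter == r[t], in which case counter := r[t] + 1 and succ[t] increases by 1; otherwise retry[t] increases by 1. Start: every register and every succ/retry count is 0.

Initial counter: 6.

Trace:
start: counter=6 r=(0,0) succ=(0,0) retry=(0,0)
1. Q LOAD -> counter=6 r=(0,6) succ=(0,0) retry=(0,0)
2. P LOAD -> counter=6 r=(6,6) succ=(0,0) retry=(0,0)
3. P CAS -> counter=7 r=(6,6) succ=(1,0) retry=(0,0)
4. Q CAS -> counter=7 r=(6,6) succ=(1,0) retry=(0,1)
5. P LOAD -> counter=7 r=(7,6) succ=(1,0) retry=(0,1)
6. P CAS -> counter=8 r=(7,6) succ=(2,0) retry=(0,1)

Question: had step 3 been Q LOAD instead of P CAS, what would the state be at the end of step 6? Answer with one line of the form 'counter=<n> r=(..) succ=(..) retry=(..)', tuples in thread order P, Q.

(re-executing from step 3 with the substitution; state before step 3: counter=6 r=(6,6) succ=(0,0) retry=(0,0))
3. Q LOAD -> counter=6 r=(6,6) succ=(0,0) retry=(0,0)
4. Q CAS -> counter=7 r=(6,6) succ=(0,1) retry=(0,0)
5. P LOAD -> counter=7 r=(7,6) succ=(0,1) retry=(0,0)
6. P CAS -> counter=8 r=(7,6) succ=(1,1) retry=(0,0)

counter=8 r=(7,6) succ=(1,1) retry=(0,0)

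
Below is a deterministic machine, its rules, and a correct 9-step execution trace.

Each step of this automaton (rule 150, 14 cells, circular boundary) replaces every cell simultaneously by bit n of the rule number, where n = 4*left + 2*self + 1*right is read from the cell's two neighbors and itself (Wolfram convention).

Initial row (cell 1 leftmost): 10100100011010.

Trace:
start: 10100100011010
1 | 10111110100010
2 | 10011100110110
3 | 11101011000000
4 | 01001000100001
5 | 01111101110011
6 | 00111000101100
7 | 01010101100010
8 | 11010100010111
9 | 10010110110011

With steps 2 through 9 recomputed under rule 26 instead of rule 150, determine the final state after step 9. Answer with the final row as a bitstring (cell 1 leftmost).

(re-executing steps 2..9 under rule 26; state before step 2: 10111110100010)
2 | 00100000010100
3 | 01010000100010
4 | 10001001010101
5 | 01010110000001
6 | 00000101000010
7 | 00001000100101
8 | 10010101011000
9 | 01100000010101

01100000010101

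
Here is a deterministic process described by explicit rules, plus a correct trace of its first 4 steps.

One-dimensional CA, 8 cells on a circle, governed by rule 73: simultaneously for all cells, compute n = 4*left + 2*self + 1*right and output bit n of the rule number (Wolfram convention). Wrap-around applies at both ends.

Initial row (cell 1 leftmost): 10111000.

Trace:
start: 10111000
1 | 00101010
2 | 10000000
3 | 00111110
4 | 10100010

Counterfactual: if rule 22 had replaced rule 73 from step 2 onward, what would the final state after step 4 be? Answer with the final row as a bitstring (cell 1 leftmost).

(re-executing steps 2..4 under rule 22; state before step 2: 00101010)
2 | 01101011
3 | 00001000
4 | 00011100

00011100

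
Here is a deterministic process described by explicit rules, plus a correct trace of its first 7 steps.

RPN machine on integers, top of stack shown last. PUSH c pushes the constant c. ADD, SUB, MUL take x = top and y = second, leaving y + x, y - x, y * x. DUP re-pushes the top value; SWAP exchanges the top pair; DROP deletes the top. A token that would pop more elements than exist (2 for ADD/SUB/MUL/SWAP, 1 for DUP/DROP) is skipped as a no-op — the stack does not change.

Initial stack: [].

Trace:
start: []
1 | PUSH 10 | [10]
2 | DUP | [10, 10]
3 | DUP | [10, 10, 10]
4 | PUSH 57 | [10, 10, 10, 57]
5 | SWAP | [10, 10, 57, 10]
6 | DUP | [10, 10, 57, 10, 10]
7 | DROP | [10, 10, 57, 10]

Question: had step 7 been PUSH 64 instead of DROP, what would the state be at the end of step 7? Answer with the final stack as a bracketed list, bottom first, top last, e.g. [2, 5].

[10, 10, 57, 10, 10, 64]

(re-executing from step 7 with the substitution; state before step 7: [10, 10, 57, 10, 10])
7 | PUSH 64 | [10, 10, 57, 10, 10, 64]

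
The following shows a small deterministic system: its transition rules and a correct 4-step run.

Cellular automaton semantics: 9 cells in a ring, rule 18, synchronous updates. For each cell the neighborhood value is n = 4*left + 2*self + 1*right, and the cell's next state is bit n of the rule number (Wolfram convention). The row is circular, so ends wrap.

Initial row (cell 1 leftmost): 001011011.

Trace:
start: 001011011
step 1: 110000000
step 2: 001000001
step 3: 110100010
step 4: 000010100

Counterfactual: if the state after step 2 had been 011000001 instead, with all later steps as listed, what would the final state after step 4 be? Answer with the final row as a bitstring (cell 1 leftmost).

state after step 2 := 011000001
step 3: 000100010
step 4: 001010101

001010101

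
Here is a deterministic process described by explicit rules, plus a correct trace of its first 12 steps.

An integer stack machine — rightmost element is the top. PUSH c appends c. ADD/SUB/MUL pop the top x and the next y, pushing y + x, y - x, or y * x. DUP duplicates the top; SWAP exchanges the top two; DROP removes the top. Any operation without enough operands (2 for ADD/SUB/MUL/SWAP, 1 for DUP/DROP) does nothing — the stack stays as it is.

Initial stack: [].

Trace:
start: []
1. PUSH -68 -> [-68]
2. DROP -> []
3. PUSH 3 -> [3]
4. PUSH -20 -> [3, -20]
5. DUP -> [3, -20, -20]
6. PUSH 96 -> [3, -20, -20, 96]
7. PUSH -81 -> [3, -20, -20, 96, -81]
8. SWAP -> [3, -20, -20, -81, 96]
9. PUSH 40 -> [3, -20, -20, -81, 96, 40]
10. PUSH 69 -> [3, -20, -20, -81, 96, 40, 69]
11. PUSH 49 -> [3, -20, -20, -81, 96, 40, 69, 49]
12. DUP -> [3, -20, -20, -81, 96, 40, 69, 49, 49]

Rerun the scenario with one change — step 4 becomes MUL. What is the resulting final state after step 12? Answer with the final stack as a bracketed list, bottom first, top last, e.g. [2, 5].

(re-executing from step 4 with the substitution; state before step 4: [3])
4. MUL -> [3]
5. DUP -> [3, 3]
6. PUSH 96 -> [3, 3, 96]
7. PUSH -81 -> [3, 3, 96, -81]
8. SWAP -> [3, 3, -81, 96]
9. PUSH 40 -> [3, 3, -81, 96, 40]
10. PUSH 69 -> [3, 3, -81, 96, 40, 69]
11. PUSH 49 -> [3, 3, -81, 96, 40, 69, 49]
12. DUP -> [3, 3, -81, 96, 40, 69, 49, 49]

[3, 3, -81, 96, 40, 69, 49, 49]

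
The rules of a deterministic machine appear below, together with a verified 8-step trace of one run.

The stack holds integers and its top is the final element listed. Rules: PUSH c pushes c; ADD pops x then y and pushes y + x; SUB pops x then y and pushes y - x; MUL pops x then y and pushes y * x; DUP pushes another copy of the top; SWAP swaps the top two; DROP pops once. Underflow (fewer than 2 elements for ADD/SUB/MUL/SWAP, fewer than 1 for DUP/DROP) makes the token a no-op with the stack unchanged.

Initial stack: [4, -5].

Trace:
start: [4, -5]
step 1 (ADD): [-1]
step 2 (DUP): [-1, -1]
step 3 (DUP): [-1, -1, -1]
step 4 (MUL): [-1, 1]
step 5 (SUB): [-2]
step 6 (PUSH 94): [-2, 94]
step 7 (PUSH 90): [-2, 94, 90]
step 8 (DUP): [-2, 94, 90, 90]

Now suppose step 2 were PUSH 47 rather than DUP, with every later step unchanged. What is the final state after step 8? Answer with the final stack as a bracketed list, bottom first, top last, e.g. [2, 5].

(re-executing from step 2 with the substitution; state before step 2: [-1])
step 2 (PUSH 47): [-1, 47]
step 3 (DUP): [-1, 47, 47]
step 4 (MUL): [-1, 2209]
step 5 (SUB): [-2210]
step 6 (PUSH 94): [-2210, 94]
step 7 (PUSH 90): [-2210, 94, 90]
step 8 (DUP): [-2210, 94, 90, 90]

[-2210, 94, 90, 90]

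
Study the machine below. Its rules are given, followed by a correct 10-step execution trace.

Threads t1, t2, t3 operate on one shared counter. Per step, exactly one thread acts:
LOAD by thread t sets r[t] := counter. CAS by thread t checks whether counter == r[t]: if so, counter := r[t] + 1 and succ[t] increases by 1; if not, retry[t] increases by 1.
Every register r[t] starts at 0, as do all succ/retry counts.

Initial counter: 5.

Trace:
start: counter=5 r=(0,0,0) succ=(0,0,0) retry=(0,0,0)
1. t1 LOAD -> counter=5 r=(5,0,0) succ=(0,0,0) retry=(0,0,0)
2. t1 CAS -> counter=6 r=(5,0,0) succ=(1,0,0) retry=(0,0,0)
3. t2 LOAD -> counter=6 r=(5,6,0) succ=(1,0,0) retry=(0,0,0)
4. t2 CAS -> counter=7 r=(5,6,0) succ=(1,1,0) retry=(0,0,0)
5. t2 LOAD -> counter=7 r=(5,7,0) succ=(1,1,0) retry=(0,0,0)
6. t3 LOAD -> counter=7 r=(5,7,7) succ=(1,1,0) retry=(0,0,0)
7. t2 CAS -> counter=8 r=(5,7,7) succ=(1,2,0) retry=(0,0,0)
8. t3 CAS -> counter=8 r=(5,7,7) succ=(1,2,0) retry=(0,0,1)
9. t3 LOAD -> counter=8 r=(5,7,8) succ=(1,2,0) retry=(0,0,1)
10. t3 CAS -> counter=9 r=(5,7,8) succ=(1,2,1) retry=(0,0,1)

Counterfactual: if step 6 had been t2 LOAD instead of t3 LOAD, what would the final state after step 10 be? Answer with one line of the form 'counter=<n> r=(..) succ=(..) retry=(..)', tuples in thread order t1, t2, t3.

(re-executing from step 6 with the substitution; state before step 6: counter=7 r=(5,7,0) succ=(1,1,0) retry=(0,0,0))
6. t2 LOAD -> counter=7 r=(5,7,0) succ=(1,1,0) retry=(0,0,0)
7. t2 CAS -> counter=8 r=(5,7,0) succ=(1,2,0) retry=(0,0,0)
8. t3 CAS -> counter=8 r=(5,7,0) succ=(1,2,0) retry=(0,0,1)
9. t3 LOAD -> counter=8 r=(5,7,8) succ=(1,2,0) retry=(0,0,1)
10. t3 CAS -> counter=9 r=(5,7,8) succ=(1,2,1) retry=(0,0,1)

counter=9 r=(5,7,8) succ=(1,2,1) retry=(0,0,1)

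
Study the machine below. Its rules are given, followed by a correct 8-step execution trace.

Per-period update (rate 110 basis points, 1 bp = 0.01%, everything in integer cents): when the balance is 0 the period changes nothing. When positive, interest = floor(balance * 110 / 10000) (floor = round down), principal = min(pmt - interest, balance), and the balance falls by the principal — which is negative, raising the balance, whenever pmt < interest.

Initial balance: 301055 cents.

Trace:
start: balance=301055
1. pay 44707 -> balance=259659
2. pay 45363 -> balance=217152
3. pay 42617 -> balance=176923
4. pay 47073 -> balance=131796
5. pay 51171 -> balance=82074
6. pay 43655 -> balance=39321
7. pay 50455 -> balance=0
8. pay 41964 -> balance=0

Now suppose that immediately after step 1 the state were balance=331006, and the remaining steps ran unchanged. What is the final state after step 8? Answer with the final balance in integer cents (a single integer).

state after step 1 := balance=331006
2. pay 45363 -> balance=289284
3. pay 42617 -> balance=249849
4. pay 47073 -> balance=205524
5. pay 51171 -> balance=156613
6. pay 43655 -> balance=114680
7. pay 50455 -> balance=65486
8. pay 41964 -> balance=24242

24242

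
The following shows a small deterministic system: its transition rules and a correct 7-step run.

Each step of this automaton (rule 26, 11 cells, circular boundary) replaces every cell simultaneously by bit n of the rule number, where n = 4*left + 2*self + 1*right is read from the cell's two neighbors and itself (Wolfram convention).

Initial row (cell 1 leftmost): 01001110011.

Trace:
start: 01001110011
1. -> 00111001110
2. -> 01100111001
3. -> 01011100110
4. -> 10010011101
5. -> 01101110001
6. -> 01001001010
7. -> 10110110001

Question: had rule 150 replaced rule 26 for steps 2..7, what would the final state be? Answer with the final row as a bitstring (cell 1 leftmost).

00001111000

(re-executing steps 2..7 under rule 150; state before step 2: 00111001110)
2. -> 01010110101
3. -> 01010000101
4. -> 01011001101
5. -> 01000110001
6. -> 01101001011
7. -> 00001111000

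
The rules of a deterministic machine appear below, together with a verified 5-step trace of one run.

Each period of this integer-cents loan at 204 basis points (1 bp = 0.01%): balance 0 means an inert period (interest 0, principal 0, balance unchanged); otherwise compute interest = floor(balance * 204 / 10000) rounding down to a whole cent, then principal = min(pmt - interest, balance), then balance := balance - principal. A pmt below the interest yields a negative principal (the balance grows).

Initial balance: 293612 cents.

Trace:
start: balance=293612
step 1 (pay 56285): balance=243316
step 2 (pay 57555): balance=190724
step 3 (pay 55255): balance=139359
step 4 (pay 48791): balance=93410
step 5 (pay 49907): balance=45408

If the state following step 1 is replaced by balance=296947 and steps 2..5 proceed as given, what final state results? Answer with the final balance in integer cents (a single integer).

103552

state after step 1 := balance=296947
step 2 (pay 57555): balance=245449
step 3 (pay 55255): balance=195201
step 4 (pay 48791): balance=150392
step 5 (pay 49907): balance=103552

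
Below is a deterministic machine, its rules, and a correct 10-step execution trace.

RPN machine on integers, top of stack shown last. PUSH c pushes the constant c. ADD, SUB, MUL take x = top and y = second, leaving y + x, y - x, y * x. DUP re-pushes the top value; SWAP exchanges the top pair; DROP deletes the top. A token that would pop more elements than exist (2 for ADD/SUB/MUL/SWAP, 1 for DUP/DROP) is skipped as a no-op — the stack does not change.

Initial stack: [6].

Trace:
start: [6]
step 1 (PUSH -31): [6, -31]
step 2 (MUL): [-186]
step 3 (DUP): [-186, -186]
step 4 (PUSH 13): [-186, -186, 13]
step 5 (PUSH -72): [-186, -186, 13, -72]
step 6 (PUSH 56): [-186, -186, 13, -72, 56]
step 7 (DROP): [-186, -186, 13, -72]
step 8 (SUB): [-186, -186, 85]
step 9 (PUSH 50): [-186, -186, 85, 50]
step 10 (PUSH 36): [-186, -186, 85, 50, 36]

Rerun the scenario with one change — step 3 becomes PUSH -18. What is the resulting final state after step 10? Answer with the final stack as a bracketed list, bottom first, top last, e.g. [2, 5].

(re-executing from step 3 with the substitution; state before step 3: [-186])
step 3 (PUSH -18): [-186, -18]
step 4 (PUSH 13): [-186, -18, 13]
step 5 (PUSH -72): [-186, -18, 13, -72]
step 6 (PUSH 56): [-186, -18, 13, -72, 56]
step 7 (DROP): [-186, -18, 13, -72]
step 8 (SUB): [-186, -18, 85]
step 9 (PUSH 50): [-186, -18, 85, 50]
step 10 (PUSH 36): [-186, -18, 85, 50, 36]

[-186, -18, 85, 50, 36]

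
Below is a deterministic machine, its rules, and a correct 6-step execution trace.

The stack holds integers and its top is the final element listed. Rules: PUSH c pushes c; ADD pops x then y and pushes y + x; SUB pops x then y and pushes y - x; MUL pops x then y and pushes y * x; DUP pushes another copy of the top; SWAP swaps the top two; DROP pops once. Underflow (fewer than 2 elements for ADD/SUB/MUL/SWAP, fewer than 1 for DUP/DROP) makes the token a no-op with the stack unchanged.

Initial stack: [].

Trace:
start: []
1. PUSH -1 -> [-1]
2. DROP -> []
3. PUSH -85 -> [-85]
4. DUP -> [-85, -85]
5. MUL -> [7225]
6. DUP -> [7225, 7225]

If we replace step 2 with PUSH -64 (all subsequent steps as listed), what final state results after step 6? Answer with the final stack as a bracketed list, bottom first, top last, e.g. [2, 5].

[-1, -64, 7225, 7225]

(re-executing from step 2 with the substitution; state before step 2: [-1])
2. PUSH -64 -> [-1, -64]
3. PUSH -85 -> [-1, -64, -85]
4. DUP -> [-1, -64, -85, -85]
5. MUL -> [-1, -64, 7225]
6. DUP -> [-1, -64, 7225, 7225]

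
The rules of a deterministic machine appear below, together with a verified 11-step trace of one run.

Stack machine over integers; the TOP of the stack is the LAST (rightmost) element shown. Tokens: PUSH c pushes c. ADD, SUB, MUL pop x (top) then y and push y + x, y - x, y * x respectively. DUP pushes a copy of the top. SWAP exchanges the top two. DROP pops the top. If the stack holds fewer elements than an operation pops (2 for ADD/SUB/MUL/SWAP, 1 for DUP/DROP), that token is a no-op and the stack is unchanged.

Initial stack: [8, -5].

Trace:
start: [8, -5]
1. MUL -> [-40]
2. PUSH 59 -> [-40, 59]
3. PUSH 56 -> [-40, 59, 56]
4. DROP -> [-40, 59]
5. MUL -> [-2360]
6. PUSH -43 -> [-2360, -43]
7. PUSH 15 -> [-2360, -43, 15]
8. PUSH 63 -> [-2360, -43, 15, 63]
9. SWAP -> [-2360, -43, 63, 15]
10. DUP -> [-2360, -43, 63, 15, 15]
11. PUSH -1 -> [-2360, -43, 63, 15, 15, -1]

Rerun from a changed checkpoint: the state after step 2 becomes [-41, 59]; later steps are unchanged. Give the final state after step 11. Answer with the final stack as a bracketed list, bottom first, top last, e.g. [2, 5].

[-2419, -43, 63, 15, 15, -1]

state after step 2 := [-41, 59]
3. PUSH 56 -> [-41, 59, 56]
4. DROP -> [-41, 59]
5. MUL -> [-2419]
6. PUSH -43 -> [-2419, -43]
7. PUSH 15 -> [-2419, -43, 15]
8. PUSH 63 -> [-2419, -43, 15, 63]
9. SWAP -> [-2419, -43, 63, 15]
10. DUP -> [-2419, -43, 63, 15, 15]
11. PUSH -1 -> [-2419, -43, 63, 15, 15, -1]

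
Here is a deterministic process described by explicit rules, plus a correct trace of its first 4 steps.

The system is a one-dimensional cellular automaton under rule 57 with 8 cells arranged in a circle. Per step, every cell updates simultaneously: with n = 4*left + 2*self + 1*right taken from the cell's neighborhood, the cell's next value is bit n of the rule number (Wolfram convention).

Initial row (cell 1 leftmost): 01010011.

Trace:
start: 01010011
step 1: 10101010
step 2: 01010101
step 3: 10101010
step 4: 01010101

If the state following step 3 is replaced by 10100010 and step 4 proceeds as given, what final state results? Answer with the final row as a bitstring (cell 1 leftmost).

01011001

state after step 3 := 10100010
step 4: 01011001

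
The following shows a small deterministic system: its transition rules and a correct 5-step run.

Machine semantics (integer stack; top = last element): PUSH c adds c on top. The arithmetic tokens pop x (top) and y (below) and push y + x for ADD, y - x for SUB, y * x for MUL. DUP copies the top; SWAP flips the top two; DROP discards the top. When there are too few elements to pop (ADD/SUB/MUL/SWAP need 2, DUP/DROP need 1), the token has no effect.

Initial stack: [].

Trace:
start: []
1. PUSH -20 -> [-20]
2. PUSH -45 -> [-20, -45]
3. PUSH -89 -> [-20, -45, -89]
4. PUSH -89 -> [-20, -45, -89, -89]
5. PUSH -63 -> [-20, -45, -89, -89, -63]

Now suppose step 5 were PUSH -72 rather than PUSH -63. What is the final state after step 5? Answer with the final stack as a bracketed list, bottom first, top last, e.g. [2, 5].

(re-executing from step 5 with the substitution; state before step 5: [-20, -45, -89, -89])
5. PUSH -72 -> [-20, -45, -89, -89, -72]

[-20, -45, -89, -89, -72]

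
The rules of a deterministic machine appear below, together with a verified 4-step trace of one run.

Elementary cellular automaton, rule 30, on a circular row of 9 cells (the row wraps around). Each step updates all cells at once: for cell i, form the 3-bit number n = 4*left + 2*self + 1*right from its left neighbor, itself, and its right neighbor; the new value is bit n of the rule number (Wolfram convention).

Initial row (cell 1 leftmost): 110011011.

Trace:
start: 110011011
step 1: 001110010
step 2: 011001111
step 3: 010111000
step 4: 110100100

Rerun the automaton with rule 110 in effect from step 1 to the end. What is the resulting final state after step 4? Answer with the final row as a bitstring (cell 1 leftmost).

101101100

(re-executing steps 1..4 under rule 110; state before step 1: 110011011)
step 1: 010111110
step 2: 111100010
step 3: 100100111
step 4: 101101100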